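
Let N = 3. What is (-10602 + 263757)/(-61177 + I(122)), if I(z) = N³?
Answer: -50631/12230 ≈ -4.1399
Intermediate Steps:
I(z) = 27 (I(z) = 3³ = 27)
(-10602 + 263757)/(-61177 + I(122)) = (-10602 + 263757)/(-61177 + 27) = 253155/(-61150) = 253155*(-1/61150) = -50631/12230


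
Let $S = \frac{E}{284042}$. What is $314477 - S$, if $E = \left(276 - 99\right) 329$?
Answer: $\frac{89324617801}{284042} \approx 3.1448 \cdot 10^{5}$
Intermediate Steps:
$E = 58233$ ($E = 177 \cdot 329 = 58233$)
$S = \frac{58233}{284042} \approx 0.20502$
$314477 - S = 314477 - \frac{58233}{284042} = \frac{89324617801}{284042}$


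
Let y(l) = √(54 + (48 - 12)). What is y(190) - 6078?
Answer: -6078 + 3*√10 ≈ -6068.5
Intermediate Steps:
y(l) = 3*√10 (y(l) = √(54 + 36) = √90 = 3*√10)
y(190) - 6078 = 3*√10 - 6078 = -6078 + 3*√10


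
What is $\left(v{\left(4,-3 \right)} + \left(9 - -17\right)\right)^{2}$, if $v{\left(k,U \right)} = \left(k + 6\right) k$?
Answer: $4356$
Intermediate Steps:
$v{\left(k,U \right)} = k \left(6 + k\right)$ ($v{\left(k,U \right)} = \left(6 + k\right) k = k \left(6 + k\right)$)
$\left(v{\left(4,-3 \right)} + \left(9 - -17\right)\right)^{2} = \left(4 \left(6 + 4\right) + \left(9 - -17\right)\right)^{2} = \left(4 \cdot 10 + \left(9 + 17\right)\right)^{2} = \left(40 + 26\right)^{2} = 66^{2} = 4356$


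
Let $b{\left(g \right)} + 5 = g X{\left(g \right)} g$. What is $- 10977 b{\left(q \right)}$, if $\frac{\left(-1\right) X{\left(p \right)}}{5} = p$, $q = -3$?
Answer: $-1427010$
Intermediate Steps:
$X{\left(p \right)} = - 5 p$
$b{\left(g \right)} = -5 - 5 g^{3}$ ($b{\left(g \right)} = -5 + g \left(- 5 g\right) g = -5 + - 5 g^{2} g = -5 - 5 g^{3}$)
$- 10977 b{\left(q \right)} = - 10977 \left(-5 - 5 \left(-3\right)^{3}\right) = - 10977 \left(-5 - -135\right) = - 10977 \left(-5 + 135\right) = \left(-10977\right) 130 = -1427010$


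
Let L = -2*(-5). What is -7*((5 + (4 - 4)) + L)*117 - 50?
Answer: -12335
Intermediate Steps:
L = 10
-7*((5 + (4 - 4)) + L)*117 - 50 = -7*((5 + (4 - 4)) + 10)*117 - 50 = -7*((5 + 0) + 10)*117 - 50 = -7*(5 + 10)*117 - 50 = -7*15*117 - 50 = -105*117 - 50 = -12285 - 50 = -12335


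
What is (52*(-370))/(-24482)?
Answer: 9620/12241 ≈ 0.78588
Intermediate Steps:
(52*(-370))/(-24482) = -19240*(-1/24482) = 9620/12241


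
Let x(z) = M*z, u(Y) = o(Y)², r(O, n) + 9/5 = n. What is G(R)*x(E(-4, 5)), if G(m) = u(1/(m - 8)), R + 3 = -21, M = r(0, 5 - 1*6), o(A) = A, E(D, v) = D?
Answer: 7/640 ≈ 0.010937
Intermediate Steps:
r(O, n) = -9/5 + n
M = -14/5 (M = -9/5 + (5 - 1*6) = -9/5 + (5 - 6) = -9/5 - 1 = -14/5 ≈ -2.8000)
u(Y) = Y²
R = -24 (R = -3 - 21 = -24)
x(z) = -14*z/5
G(m) = (-8 + m)⁻² (G(m) = (1/(m - 8))² = (1/(-8 + m))² = (-8 + m)⁻²)
G(R)*x(E(-4, 5)) = (-14/5*(-4))/(-8 - 24)² = (56/5)/(-32)² = (1/1024)*(56/5) = 7/640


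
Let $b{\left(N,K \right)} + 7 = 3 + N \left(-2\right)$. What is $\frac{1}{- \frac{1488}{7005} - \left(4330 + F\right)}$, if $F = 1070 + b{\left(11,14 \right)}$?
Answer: $- \frac{2335}{12548786} \approx -0.00018607$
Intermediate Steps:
$b{\left(N,K \right)} = -4 - 2 N$ ($b{\left(N,K \right)} = -7 + \left(3 + N \left(-2\right)\right) = -7 - \left(-3 + 2 N\right) = -4 - 2 N$)
$F = 1044$ ($F = 1070 - 26 = 1044$)
$\frac{1}{- \frac{1488}{7005} - \left(4330 + F\right)} = \frac{1}{- \frac{1488}{7005} - 5374} = \frac{1}{\left(-1488\right) \frac{1}{7005} - 5374} = \frac{1}{- \frac{496}{2335} - 5374} = \frac{1}{- \frac{12548786}{2335}} = - \frac{2335}{12548786}$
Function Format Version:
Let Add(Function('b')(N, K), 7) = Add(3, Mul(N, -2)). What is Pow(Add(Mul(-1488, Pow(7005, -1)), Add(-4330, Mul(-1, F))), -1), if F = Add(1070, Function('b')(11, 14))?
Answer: Rational(-2335, 12548786) ≈ -0.00018607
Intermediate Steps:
Function('b')(N, K) = Add(-4, Mul(-2, N)) (Function('b')(N, K) = Add(-7, Add(3, Mul(N, -2))) = Add(-7, Add(3, Mul(-2, N))) = Add(-4, Mul(-2, N)))
F = 1044 (F = Add(1070, Add(-4, Mul(-2, 11))) = Add(1070, Add(-4, -22)) = Add(1070, -26) = 1044)
Pow(Add(Mul(-1488, Pow(7005, -1)), Add(-4330, Mul(-1, F))), -1) = Pow(Add(Mul(-1488, Pow(7005, -1)), Add(-4330, Mul(-1, 1044))), -1) = Pow(Add(Mul(-1488, Rational(1, 7005)), Add(-4330, -1044)), -1) = Pow(Add(Rational(-496, 2335), -5374), -1) = Pow(Rational(-12548786, 2335), -1) = Rational(-2335, 12548786)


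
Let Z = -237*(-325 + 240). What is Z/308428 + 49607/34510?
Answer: 7997695873/5321925140 ≈ 1.5028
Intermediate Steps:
Z = 20145 (Z = -237*(-85) = 20145)
Z/308428 + 49607/34510 = 20145/308428 + 49607/34510 = 7997695873/5321925140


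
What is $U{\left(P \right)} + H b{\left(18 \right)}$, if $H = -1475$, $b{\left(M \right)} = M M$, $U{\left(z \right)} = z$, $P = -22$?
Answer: $-477922$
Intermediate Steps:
$b{\left(M \right)} = M^{2}$
$U{\left(P \right)} + H b{\left(18 \right)} = -22 - 1475 \cdot 18^{2} = -22 - 477900 = -477922$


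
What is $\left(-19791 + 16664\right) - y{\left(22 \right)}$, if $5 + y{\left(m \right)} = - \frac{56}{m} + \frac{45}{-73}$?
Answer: $- \frac{2504427}{803} \approx -3118.8$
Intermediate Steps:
$y{\left(m \right)} = - \frac{410}{73} - \frac{56}{m}$ ($y{\left(m \right)} = -5 + \left(- \frac{56}{m} + \frac{45}{-73}\right) = -5 + \left(- \frac{56}{m} + 45 \left(- \frac{1}{73}\right)\right) = -5 - \left(\frac{45}{73} + \frac{56}{m}\right) = - \frac{410}{73} - \frac{56}{m}$)
$\left(-19791 + 16664\right) - y{\left(22 \right)} = \left(-19791 + 16664\right) - \left(- \frac{410}{73} - \frac{56}{22}\right) = -3127 - \left(- \frac{410}{73} - \frac{28}{11}\right) = -3127 - - \frac{6554}{803} = -3127 + \frac{6554}{803} = - \frac{2504427}{803}$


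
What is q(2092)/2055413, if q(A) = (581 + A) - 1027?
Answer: 1646/2055413 ≈ 0.00080081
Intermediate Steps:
q(A) = -446 + A
q(2092)/2055413 = (-446 + 2092)/2055413 = 1646*(1/2055413) = 1646/2055413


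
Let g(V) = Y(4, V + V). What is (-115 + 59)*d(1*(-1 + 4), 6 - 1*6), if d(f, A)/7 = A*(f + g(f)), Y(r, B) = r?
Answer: 0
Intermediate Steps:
g(V) = 4
d(f, A) = 7*A*(4 + f) (d(f, A) = 7*(A*(f + 4)) = 7*(A*(4 + f)) = 7*A*(4 + f))
(-115 + 59)*d(1*(-1 + 4), 6 - 1*6) = (-115 + 59)*(7*(6 - 1*6)*(4 + 1*(-1 + 4))) = -392*(6 - 6)*(4 + 1*3) = -392*0*(4 + 3) = -392*0*7 = -56*0 = 0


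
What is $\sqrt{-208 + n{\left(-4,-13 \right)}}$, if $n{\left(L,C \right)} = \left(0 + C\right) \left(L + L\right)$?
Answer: $2 i \sqrt{26} \approx 10.198 i$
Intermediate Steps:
$n{\left(L,C \right)} = 2 C L$ ($n{\left(L,C \right)} = C 2 L = 2 C L$)
$\sqrt{-208 + n{\left(-4,-13 \right)}} = \sqrt{-208 + 2 \left(-13\right) \left(-4\right)} = \sqrt{-208 + 104} = \sqrt{-104} = 2 i \sqrt{26}$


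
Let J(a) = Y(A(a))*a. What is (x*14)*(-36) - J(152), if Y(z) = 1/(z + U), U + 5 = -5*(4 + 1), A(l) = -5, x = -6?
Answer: 105992/35 ≈ 3028.3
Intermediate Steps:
U = -30 (U = -5 - 5*(4 + 1) = -5 - 5*5 = -5 - 25 = -30)
Y(z) = 1/(-30 + z) (Y(z) = 1/(z - 30) = 1/(-30 + z))
J(a) = -a/35 (J(a) = a/(-30 - 5) = a/(-35) = -a/35)
(x*14)*(-36) - J(152) = -6*14*(-36) - (-1)*152/35 = -84*(-36) - 1*(-152/35) = 3024 + 152/35 = 105992/35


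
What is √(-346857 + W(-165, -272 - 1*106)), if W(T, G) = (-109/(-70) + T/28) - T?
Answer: I*√1698812045/70 ≈ 588.81*I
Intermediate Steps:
W(T, G) = 109/70 - 27*T/28 (W(T, G) = (-109*(-1/70) + T*(1/28)) - T = (109/70 + T/28) - T = 109/70 - 27*T/28)
√(-346857 + W(-165, -272 - 1*106)) = √(-346857 + (109/70 - 27/28*(-165))) = √(-346857 + (109/70 + 4455/28)) = √(-346857 + 22493/140) = √(-48537487/140) = I*√1698812045/70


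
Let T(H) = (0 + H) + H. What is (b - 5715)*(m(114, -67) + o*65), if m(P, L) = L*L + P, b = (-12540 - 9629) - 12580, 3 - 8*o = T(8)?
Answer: -181981782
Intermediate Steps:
T(H) = 2*H (T(H) = H + H = 2*H)
o = -13/8 (o = 3/8 - 8/4 = 3/8 - ⅛*16 = 3/8 - 2 = -13/8 ≈ -1.6250)
b = -34749 (b = -22169 - 12580 = -34749)
m(P, L) = P + L² (m(P, L) = L² + P = P + L²)
(b - 5715)*(m(114, -67) + o*65) = (-34749 - 5715)*((114 + (-67)²) - 13/8*65) = -40464*((114 + 4489) - 845/8) = -40464*(4603 - 845/8) = -40464*35979/8 = -181981782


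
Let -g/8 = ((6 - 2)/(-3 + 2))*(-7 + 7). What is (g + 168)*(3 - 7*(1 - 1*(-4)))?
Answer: -5376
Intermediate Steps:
g = 0 (g = -8*(6 - 2)/(-3 + 2)*(-7 + 7) = -8*4/(-1)*0 = -8*4*(-1)*0 = -(-32)*0 = -8*0 = 0)
(g + 168)*(3 - 7*(1 - 1*(-4))) = (0 + 168)*(3 - 7*(1 - 1*(-4))) = 168*(3 - 7*(1 + 4)) = 168*(3 - 7*5) = 168*(3 - 35) = 168*(-32) = -5376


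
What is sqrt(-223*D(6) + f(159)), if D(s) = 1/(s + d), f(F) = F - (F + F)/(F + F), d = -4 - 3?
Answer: sqrt(381) ≈ 19.519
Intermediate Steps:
d = -7
f(F) = -1 + F (f(F) = F - 2*F/(2*F) = F - 2*F*1/(2*F) = F - 1*1 = F - 1 = -1 + F)
D(s) = 1/(-7 + s) (D(s) = 1/(s - 7) = 1/(-7 + s))
sqrt(-223*D(6) + f(159)) = sqrt(-223/(-7 + 6) + (-1 + 159)) = sqrt(-223/(-1) + 158) = sqrt(-223*(-1) + 158) = sqrt(223 + 158) = sqrt(381)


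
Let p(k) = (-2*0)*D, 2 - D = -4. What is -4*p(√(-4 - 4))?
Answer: 0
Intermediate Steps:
D = 6 (D = 2 - 1*(-4) = 2 + 4 = 6)
p(k) = 0 (p(k) = -2*0*6 = 0*6 = 0)
-4*p(√(-4 - 4)) = -4*0 = 0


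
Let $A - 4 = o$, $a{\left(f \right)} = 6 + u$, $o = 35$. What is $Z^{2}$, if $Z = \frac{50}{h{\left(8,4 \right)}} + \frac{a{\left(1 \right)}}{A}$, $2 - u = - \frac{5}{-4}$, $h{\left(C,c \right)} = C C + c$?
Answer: $\frac{644809}{781456} \approx 0.82514$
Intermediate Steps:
$h{\left(C,c \right)} = c + C^{2}$ ($h{\left(C,c \right)} = C^{2} + c = c + C^{2}$)
$u = \frac{3}{4}$ ($u = 2 - - \frac{5}{-4} = 2 - \left(-5\right) \left(- \frac{1}{4}\right) = 2 - \frac{5}{4} = \frac{3}{4} \approx 0.75$)
$a{\left(f \right)} = \frac{27}{4}$ ($a{\left(f \right)} = 6 + \frac{3}{4} = \frac{27}{4}$)
$A = 39$ ($A = 4 + 35 = 39$)
$Z = \frac{803}{884}$ ($Z = \frac{50}{4 + 8^{2}} + \frac{27}{4 \cdot 39} = \frac{50}{4 + 64} + \frac{27}{4} \cdot \frac{1}{39} = \frac{50}{68} + \frac{9}{52} = 50 \cdot \frac{1}{68} + \frac{9}{52} = \frac{25}{34} + \frac{9}{52} = \frac{803}{884} \approx 0.90837$)
$Z^{2} = \left(\frac{803}{884}\right)^{2} = \frac{644809}{781456}$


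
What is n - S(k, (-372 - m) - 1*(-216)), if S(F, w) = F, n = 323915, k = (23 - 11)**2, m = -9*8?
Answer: 323771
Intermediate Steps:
m = -72
k = 144 (k = 12**2 = 144)
n - S(k, (-372 - m) - 1*(-216)) = 323915 - 1*144 = 323915 - 144 = 323771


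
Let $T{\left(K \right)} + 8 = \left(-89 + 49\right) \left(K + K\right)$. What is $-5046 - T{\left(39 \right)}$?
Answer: $-1918$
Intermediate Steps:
$T{\left(K \right)} = -8 - 80 K$ ($T{\left(K \right)} = -8 + \left(-89 + 49\right) \left(K + K\right) = -8 - 40 \cdot 2 K = -8 - 80 K$)
$-5046 - T{\left(39 \right)} = -5046 - \left(-8 - 3120\right) = -5046 - -3128 = -5046 + 3128 = -1918$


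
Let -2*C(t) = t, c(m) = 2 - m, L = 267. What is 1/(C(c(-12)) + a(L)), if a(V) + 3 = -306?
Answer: -1/316 ≈ -0.0031646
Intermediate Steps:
a(V) = -309 (a(V) = -3 - 306 = -309)
C(t) = -t/2
1/(C(c(-12)) + a(L)) = 1/(-(2 - 1*(-12))/2 - 309) = 1/(-(2 + 12)/2 - 309) = 1/(-1/2*14 - 309) = 1/(-7 - 309) = 1/(-316) = -1/316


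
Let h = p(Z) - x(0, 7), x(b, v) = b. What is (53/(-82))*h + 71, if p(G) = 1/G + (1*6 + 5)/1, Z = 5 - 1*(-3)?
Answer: 41859/656 ≈ 63.809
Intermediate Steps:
Z = 8 (Z = 5 + 3 = 8)
p(G) = 11 + 1/G (p(G) = 1/G + (6 + 5)*1 = 1/G + 11*1 = 1/G + 11 = 11 + 1/G)
h = 89/8 (h = (11 + 1/8) - 1*0 = (11 + 1/8) + 0 = 89/8 + 0 = 89/8 ≈ 11.125)
(53/(-82))*h + 71 = (53/(-82))*(89/8) + 71 = (53*(-1/82))*(89/8) + 71 = -53/82*89/8 + 71 = -4717/656 + 71 = 41859/656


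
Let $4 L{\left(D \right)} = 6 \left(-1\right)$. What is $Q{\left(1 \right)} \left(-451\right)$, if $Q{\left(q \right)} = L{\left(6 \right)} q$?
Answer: $\frac{1353}{2} \approx 676.5$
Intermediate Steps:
$L{\left(D \right)} = - \frac{3}{2}$ ($L{\left(D \right)} = \frac{6 \left(-1\right)}{4} = \frac{1}{4} \left(-6\right) = - \frac{3}{2}$)
$Q{\left(q \right)} = - \frac{3 q}{2}$
$Q{\left(1 \right)} \left(-451\right) = \left(- \frac{3}{2}\right) 1 \left(-451\right) = \left(- \frac{3}{2}\right) \left(-451\right) = \frac{1353}{2}$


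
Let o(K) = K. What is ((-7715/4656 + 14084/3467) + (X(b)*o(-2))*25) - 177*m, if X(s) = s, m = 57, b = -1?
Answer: -162014244529/16142352 ≈ -10037.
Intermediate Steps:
((-7715/4656 + 14084/3467) + (X(b)*o(-2))*25) - 177*m = ((-7715/4656 + 14084/3467) - 1*(-2)*25) - 177*57 = ((-7715*1/4656 + 14084*(1/3467)) + 2*25) - 10089 = ((-7715/4656 + 14084/3467) + 50) - 10089 = (38827199/16142352 + 50) - 10089 = 845944799/16142352 - 10089 = -162014244529/16142352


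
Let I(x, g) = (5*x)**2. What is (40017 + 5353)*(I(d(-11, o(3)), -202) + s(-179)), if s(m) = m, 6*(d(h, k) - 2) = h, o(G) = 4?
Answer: -145615015/18 ≈ -8.0897e+6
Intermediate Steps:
d(h, k) = 2 + h/6
I(x, g) = 25*x**2
(40017 + 5353)*(I(d(-11, o(3)), -202) + s(-179)) = (40017 + 5353)*(25*(2 + (1/6)*(-11))**2 - 179) = 45370*(25*(2 - 11/6)**2 - 179) = 45370*(25*(1/6)**2 - 179) = 45370*(25*(1/36) - 179) = 45370*(25/36 - 179) = 45370*(-6419/36) = -145615015/18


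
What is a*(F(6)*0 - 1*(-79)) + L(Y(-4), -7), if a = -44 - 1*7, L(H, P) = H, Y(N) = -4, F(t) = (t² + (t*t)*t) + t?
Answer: -4033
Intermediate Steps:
F(t) = t + t² + t³ (F(t) = (t² + t²*t) + t = (t² + t³) + t = t + t² + t³)
a = -51 (a = -44 - 7 = -51)
a*(F(6)*0 - 1*(-79)) + L(Y(-4), -7) = -51*((6*(1 + 6 + 6²))*0 - 1*(-79)) - 4 = -51*((6*(1 + 6 + 36))*0 + 79) - 4 = -51*((6*43)*0 + 79) - 4 = -51*(258*0 + 79) - 4 = -51*(0 + 79) - 4 = -51*79 - 4 = -4029 - 4 = -4033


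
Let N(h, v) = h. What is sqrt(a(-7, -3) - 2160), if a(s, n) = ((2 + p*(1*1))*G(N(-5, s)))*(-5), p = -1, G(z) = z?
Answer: I*sqrt(2135) ≈ 46.206*I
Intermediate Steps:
a(s, n) = 25 (a(s, n) = ((2 - 1)*(-5))*(-5) = (1*(-5))*(-5) = -5*(-5) = 25)
sqrt(a(-7, -3) - 2160) = sqrt(25 - 2160) = sqrt(-2135) = I*sqrt(2135)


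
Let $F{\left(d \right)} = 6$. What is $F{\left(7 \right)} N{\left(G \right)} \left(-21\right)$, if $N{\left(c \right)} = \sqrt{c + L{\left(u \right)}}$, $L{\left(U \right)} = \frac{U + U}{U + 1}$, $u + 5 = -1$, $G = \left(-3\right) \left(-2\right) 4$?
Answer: $- \frac{252 \sqrt{165}}{5} \approx -647.4$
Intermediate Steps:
$G = 24$ ($G = 6 \cdot 4 = 24$)
$u = -6$ ($u = -5 - 1 = -6$)
$L{\left(U \right)} = \frac{2 U}{1 + U}$
$N{\left(c \right)} = \sqrt{\frac{12}{5} + c}$ ($N{\left(c \right)} = \sqrt{c + 2 \left(-6\right) \frac{1}{1 - 6}} = \sqrt{c + 2 \left(-6\right) \frac{1}{-5}} = \sqrt{c + 2 \left(-6\right) \left(- \frac{1}{5}\right)} = \sqrt{c + \frac{12}{5}} = \sqrt{\frac{12}{5} + c}$)
$F{\left(7 \right)} N{\left(G \right)} \left(-21\right) = 6 \frac{\sqrt{60 + 25 \cdot 24}}{5} \left(-21\right) = 6 \frac{\sqrt{60 + 600}}{5} \left(-21\right) = 6 \frac{\sqrt{660}}{5} \left(-21\right) = 6 \frac{2 \sqrt{165}}{5} \left(-21\right) = \frac{12 \sqrt{165}}{5} \left(-21\right) = - \frac{252 \sqrt{165}}{5}$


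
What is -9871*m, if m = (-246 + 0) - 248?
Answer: 4876274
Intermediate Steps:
m = -494 (m = -246 - 248 = -494)
-9871*m = -9871*(-494) = 4876274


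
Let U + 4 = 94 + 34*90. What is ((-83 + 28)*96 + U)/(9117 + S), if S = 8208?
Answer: -142/1155 ≈ -0.12294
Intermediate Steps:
U = 3150 (U = -4 + (94 + 34*90) = -4 + (94 + 3060) = -4 + 3154 = 3150)
((-83 + 28)*96 + U)/(9117 + S) = ((-83 + 28)*96 + 3150)/(9117 + 8208) = (-55*96 + 3150)/17325 = (-5280 + 3150)*(1/17325) = -2130*1/17325 = -142/1155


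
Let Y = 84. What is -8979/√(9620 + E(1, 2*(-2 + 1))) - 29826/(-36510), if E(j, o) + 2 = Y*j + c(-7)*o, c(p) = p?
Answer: 4971/6085 - 8979*√2429/4858 ≈ -90.276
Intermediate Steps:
E(j, o) = -2 - 7*o + 84*j (E(j, o) = -2 + (84*j - 7*o) = -2 + (-7*o + 84*j) = -2 - 7*o + 84*j)
-8979/√(9620 + E(1, 2*(-2 + 1))) - 29826/(-36510) = -8979/√(9620 + (-2 - 14*(-2 + 1) + 84*1)) - 29826/(-36510) = -8979/√(9620 + (-2 - 14*(-1) + 84)) - 29826*(-1/36510) = -8979/√(9620 + (-2 - 7*(-2) + 84)) + 4971/6085 = -8979/√(9620 + (-2 + 14 + 84)) + 4971/6085 = -8979/√(9620 + 96) + 4971/6085 = -8979*√2429/4858 + 4971/6085 = 4971/6085 - 8979*√2429/4858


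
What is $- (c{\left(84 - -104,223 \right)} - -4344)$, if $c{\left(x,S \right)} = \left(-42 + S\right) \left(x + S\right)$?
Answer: $-78735$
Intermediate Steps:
$c{\left(x,S \right)} = \left(-42 + S\right) \left(S + x\right)$
$- (c{\left(84 - -104,223 \right)} - -4344) = - (\left(223^{2} - 9366 - 42 \left(84 - -104\right) + 223 \left(84 - -104\right)\right) - -4344) = - (\left(49729 - 9366 - 42 \left(84 + 104\right) + 223 \left(84 + 104\right)\right) + 4344) = - (\left(49729 - 9366 - 7896 + 223 \cdot 188\right) + 4344) = - (\left(49729 - 9366 - 7896 + 41924\right) + 4344) = - (74391 + 4344) = \left(-1\right) 78735 = -78735$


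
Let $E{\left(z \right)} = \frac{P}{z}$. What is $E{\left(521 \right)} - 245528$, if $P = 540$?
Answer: $- \frac{127919548}{521} \approx -2.4553 \cdot 10^{5}$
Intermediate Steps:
$E{\left(z \right)} = \frac{540}{z}$
$E{\left(521 \right)} - 245528 = \frac{540}{521} - 245528 = - \frac{127919548}{521}$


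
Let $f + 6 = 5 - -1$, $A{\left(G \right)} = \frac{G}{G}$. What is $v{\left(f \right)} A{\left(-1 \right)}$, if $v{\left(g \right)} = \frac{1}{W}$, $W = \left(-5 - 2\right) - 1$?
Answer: $- \frac{1}{8} \approx -0.125$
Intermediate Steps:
$W = -8$ ($W = -7 - 1 = -8$)
$A{\left(G \right)} = 1$
$f = 0$ ($f = -6 + \left(5 - -1\right) = -6 + \left(5 + 1\right) = -6 + 6 = 0$)
$v{\left(g \right)} = - \frac{1}{8}$ ($v{\left(g \right)} = \frac{1}{-8} = - \frac{1}{8}$)
$v{\left(f \right)} A{\left(-1 \right)} = \left(- \frac{1}{8}\right) 1 = - \frac{1}{8}$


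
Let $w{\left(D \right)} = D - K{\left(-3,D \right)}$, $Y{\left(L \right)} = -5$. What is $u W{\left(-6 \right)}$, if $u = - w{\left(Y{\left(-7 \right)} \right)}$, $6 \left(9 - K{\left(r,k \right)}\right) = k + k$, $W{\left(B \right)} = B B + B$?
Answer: $470$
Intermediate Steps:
$W{\left(B \right)} = B + B^{2}$ ($W{\left(B \right)} = B^{2} + B = B + B^{2}$)
$K{\left(r,k \right)} = 9 - \frac{k}{3}$ ($K{\left(r,k \right)} = 9 - \frac{k + k}{6} = 9 - \frac{2 k}{6} = 9 - \frac{k}{3}$)
$w{\left(D \right)} = -9 + \frac{4 D}{3}$ ($w{\left(D \right)} = D - \left(9 - \frac{D}{3}\right) = D + \left(-9 + \frac{D}{3}\right) = -9 + \frac{4 D}{3}$)
$u = \frac{47}{3}$ ($u = - (-9 + \frac{4}{3} \left(-5\right)) = - (-9 - \frac{20}{3}) = \left(-1\right) \left(- \frac{47}{3}\right) = \frac{47}{3} \approx 15.667$)
$u W{\left(-6 \right)} = \frac{47 \left(- 6 \left(1 - 6\right)\right)}{3} = \frac{47 \left(\left(-6\right) \left(-5\right)\right)}{3} = \frac{47}{3} \cdot 30 = 470$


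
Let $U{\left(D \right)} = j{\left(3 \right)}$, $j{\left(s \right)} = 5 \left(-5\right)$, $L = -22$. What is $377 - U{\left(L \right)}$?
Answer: $402$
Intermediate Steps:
$j{\left(s \right)} = -25$
$U{\left(D \right)} = -25$
$377 - U{\left(L \right)} = 377 - -25 = 377 + 25 = 402$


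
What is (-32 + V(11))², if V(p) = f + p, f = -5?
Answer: 676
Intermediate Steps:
V(p) = -5 + p
(-32 + V(11))² = (-32 + (-5 + 11))² = (-32 + 6)² = (-26)² = 676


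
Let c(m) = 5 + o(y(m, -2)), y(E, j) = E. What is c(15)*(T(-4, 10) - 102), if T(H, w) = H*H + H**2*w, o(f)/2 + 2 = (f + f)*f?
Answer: 66674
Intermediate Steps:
o(f) = -4 + 4*f**2 (o(f) = -4 + 2*((f + f)*f) = -4 + 2*((2*f)*f) = -4 + 2*(2*f**2) = -4 + 4*f**2)
T(H, w) = H**2 + w*H**2
c(m) = 1 + 4*m**2 (c(m) = 5 + (-4 + 4*m**2) = 1 + 4*m**2)
c(15)*(T(-4, 10) - 102) = (1 + 4*15**2)*((-4)**2*(1 + 10) - 102) = (1 + 4*225)*(16*11 - 102) = (1 + 900)*(176 - 102) = 901*74 = 66674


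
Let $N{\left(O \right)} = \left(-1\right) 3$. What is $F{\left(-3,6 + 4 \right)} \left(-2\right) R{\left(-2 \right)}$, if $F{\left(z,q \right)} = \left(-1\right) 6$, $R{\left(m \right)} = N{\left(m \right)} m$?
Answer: $72$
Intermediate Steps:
$N{\left(O \right)} = -3$
$R{\left(m \right)} = - 3 m$
$F{\left(z,q \right)} = -6$
$F{\left(-3,6 + 4 \right)} \left(-2\right) R{\left(-2 \right)} = \left(-6\right) \left(-2\right) \left(\left(-3\right) \left(-2\right)\right) = 12 \cdot 6 = 72$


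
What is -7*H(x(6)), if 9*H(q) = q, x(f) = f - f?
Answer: 0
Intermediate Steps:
x(f) = 0
H(q) = q/9
-7*H(x(6)) = -7*0/9 = -7*0 = 0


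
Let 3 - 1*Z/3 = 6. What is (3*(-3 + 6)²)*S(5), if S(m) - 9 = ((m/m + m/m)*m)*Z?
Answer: -2187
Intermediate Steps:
Z = -9 (Z = 9 - 3*6 = 9 - 18 = -9)
S(m) = 9 - 18*m (S(m) = 9 + ((m/m + m/m)*m)*(-9) = 9 + ((1 + 1)*m)*(-9) = 9 + (2*m)*(-9) = 9 - 18*m)
(3*(-3 + 6)²)*S(5) = (3*(-3 + 6)²)*(9 - 18*5) = (3*3²)*(9 - 90) = (3*9)*(-81) = 27*(-81) = -2187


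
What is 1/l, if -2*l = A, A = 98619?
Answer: -2/98619 ≈ -2.0280e-5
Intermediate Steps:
l = -98619/2 (l = -½*98619 = -98619/2 ≈ -49310.)
1/l = 1/(-98619/2) = -2/98619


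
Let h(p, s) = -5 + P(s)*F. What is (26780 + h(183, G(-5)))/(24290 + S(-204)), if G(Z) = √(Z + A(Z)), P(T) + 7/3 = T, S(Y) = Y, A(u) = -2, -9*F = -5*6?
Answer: 240905/216774 + 5*I*√7/36129 ≈ 1.1113 + 0.00036615*I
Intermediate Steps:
F = 10/3 (F = -(-5)*6/9 = -⅑*(-30) = 10/3 ≈ 3.3333)
P(T) = -7/3 + T
G(Z) = √(-2 + Z) (G(Z) = √(Z - 2) = √(-2 + Z))
h(p, s) = -115/9 + 10*s/3 (h(p, s) = -5 + (-7/3 + s)*(10/3) = -5 + (-70/9 + 10*s/3) = -115/9 + 10*s/3)
(26780 + h(183, G(-5)))/(24290 + S(-204)) = (26780 + (-115/9 + 10*√(-2 - 5)/3))/(24290 - 204) = (26780 + (-115/9 + 10*√(-7)/3))/24086 = (26780 + (-115/9 + 10*(I*√7)/3))*(1/24086) = (26780 + (-115/9 + 10*I*√7/3))*(1/24086) = (240905/9 + 10*I*√7/3)*(1/24086) = 240905/216774 + 5*I*√7/36129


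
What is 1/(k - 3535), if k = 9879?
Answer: 1/6344 ≈ 0.00015763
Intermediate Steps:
1/(k - 3535) = 1/(9879 - 3535) = 1/6344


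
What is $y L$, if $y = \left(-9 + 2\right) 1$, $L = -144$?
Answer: $1008$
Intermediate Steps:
$y = -7$ ($y = \left(-7\right) 1 = -7$)
$y L = \left(-7\right) \left(-144\right) = 1008$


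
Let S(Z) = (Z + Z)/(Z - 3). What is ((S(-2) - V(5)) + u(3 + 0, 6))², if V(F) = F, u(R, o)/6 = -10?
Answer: 103041/25 ≈ 4121.6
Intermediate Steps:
u(R, o) = -60 (u(R, o) = 6*(-10) = -60)
S(Z) = 2*Z/(-3 + Z) (S(Z) = (2*Z)/(-3 + Z) = 2*Z/(-3 + Z))
((S(-2) - V(5)) + u(3 + 0, 6))² = ((2*(-2)/(-3 - 2) - 1*5) - 60)² = ((2*(-2)/(-5) - 5) - 60)² = ((2*(-2)*(-⅕) - 5) - 60)² = ((⅘ - 5) - 60)² = (-21/5 - 60)² = (-321/5)² = 103041/25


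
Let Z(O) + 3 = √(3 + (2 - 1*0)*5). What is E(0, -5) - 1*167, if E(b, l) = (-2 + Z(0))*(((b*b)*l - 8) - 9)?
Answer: -82 - 17*√13 ≈ -143.29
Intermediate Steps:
Z(O) = -3 + √13 (Z(O) = -3 + √(3 + (2 - 1*0)*5) = -3 + √(3 + (2 + 0)*5) = -3 + √(3 + 2*5) = -3 + √(3 + 10) = -3 + √13)
E(b, l) = (-17 + l*b²)*(-5 + √13) (E(b, l) = (-2 + (-3 + √13))*(((b*b)*l - 8) - 9) = (-5 + √13)*((b²*l - 8) - 9) = (-5 + √13)*((l*b² - 8) - 9) = (-5 + √13)*((-8 + l*b²) - 9) = (-5 + √13)*(-17 + l*b²) = (-17 + l*b²)*(-5 + √13))
E(0, -5) - 1*167 = (85 - 17*√13 - 5*(-5)*0² - 5*√13*0²) - 1*167 = (85 - 17*√13 - 5*(-5)*0 - 5*√13*0) - 167 = (85 - 17*√13 + 0 + 0) - 167 = (85 - 17*√13) - 167 = -82 - 17*√13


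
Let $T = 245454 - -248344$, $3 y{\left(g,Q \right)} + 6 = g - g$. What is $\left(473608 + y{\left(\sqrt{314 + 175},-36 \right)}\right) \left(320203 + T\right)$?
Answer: $385515757606$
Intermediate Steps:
$y{\left(g,Q \right)} = -2$ ($y{\left(g,Q \right)} = -2 + \frac{g - g}{3} = -2 + \frac{1}{3} \cdot 0 = -2 + 0 = -2$)
$T = 493798$ ($T = 245454 + 248344 = 493798$)
$\left(473608 + y{\left(\sqrt{314 + 175},-36 \right)}\right) \left(320203 + T\right) = \left(473608 - 2\right) \left(320203 + 493798\right) = 473606 \cdot 814001 = 385515757606$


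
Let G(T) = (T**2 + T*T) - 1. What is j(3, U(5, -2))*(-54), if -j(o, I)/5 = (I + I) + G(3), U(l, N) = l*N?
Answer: -810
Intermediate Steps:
G(T) = -1 + 2*T**2 (G(T) = (T**2 + T**2) - 1 = 2*T**2 - 1 = -1 + 2*T**2)
U(l, N) = N*l
j(o, I) = -85 - 10*I (j(o, I) = -5*((I + I) + (-1 + 2*3**2)) = -5*(2*I + (-1 + 2*9)) = -5*(2*I + (-1 + 18)) = -5*(2*I + 17) = -5*(17 + 2*I) = -85 - 10*I)
j(3, U(5, -2))*(-54) = (-85 - (-20)*5)*(-54) = (-85 - 10*(-10))*(-54) = (-85 + 100)*(-54) = 15*(-54) = -810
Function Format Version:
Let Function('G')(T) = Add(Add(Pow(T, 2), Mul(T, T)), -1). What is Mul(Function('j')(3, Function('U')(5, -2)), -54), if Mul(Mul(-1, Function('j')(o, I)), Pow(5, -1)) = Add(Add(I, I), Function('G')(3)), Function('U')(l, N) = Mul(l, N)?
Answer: -810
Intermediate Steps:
Function('G')(T) = Add(-1, Mul(2, Pow(T, 2))) (Function('G')(T) = Add(Add(Pow(T, 2), Pow(T, 2)), -1) = Add(Mul(2, Pow(T, 2)), -1) = Add(-1, Mul(2, Pow(T, 2))))
Function('U')(l, N) = Mul(N, l)
Function('j')(o, I) = Add(-85, Mul(-10, I)) (Function('j')(o, I) = Mul(-5, Add(Add(I, I), Add(-1, Mul(2, Pow(3, 2))))) = Mul(-5, Add(Mul(2, I), Add(-1, Mul(2, 9)))) = Mul(-5, Add(Mul(2, I), Add(-1, 18))) = Mul(-5, Add(Mul(2, I), 17)) = Mul(-5, Add(17, Mul(2, I))) = Add(-85, Mul(-10, I)))
Mul(Function('j')(3, Function('U')(5, -2)), -54) = Mul(Add(-85, Mul(-10, Mul(-2, 5))), -54) = Mul(Add(-85, Mul(-10, -10)), -54) = Mul(Add(-85, 100), -54) = Mul(15, -54) = -810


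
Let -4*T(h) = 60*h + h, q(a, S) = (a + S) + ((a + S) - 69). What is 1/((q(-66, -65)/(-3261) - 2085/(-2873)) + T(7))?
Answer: -37475412/3969499639 ≈ -0.0094408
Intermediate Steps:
q(a, S) = -69 + 2*S + 2*a (q(a, S) = (S + a) + ((S + a) - 69) = (S + a) + (-69 + S + a) = -69 + 2*S + 2*a)
T(h) = -61*h/4 (T(h) = -(60*h + h)/4 = -61*h/4)
1/((q(-66, -65)/(-3261) - 2085/(-2873)) + T(7)) = 1/(((-69 + 2*(-65) + 2*(-66))/(-3261) - 2085/(-2873)) - 61/4*7) = 1/(((-69 - 130 - 132)*(-1/3261) - 2085*(-1/2873)) - 427/4) = 1/((-331*(-1/3261) + 2085/2873) - 427/4) = 1/((331/3261 + 2085/2873) - 427/4) = 1/(7750148/9368853 - 427/4) = 1/(-3969499639/37475412) = -37475412/3969499639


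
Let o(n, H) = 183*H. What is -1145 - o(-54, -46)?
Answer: 7273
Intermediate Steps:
-1145 - o(-54, -46) = -1145 - 183*(-46) = -1145 - 1*(-8418) = -1145 + 8418 = 7273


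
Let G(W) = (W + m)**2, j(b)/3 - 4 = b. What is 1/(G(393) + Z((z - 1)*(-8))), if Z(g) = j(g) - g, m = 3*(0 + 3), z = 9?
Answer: 1/161488 ≈ 6.1924e-6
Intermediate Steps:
j(b) = 12 + 3*b
m = 9 (m = 3*3 = 9)
Z(g) = 12 + 2*g (Z(g) = (12 + 3*g) - g = 12 + 2*g)
G(W) = (9 + W)**2 (G(W) = (W + 9)**2 = (9 + W)**2)
1/(G(393) + Z((z - 1)*(-8))) = 1/((9 + 393)**2 + (12 + 2*((9 - 1)*(-8)))) = 1/(402**2 + (12 + 2*(8*(-8)))) = 1/(161604 + (12 + 2*(-64))) = 1/(161604 + (12 - 128)) = 1/(161604 - 116) = 1/161488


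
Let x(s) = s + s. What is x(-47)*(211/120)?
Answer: -9917/60 ≈ -165.28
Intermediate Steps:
x(s) = 2*s
x(-47)*(211/120) = (2*(-47))*(211/120) = -19834/120 = -94*211/120 = -9917/60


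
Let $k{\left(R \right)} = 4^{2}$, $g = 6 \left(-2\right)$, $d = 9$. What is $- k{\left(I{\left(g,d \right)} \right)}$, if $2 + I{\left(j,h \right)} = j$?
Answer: $-16$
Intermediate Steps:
$g = -12$
$I{\left(j,h \right)} = -2 + j$
$k{\left(R \right)} = 16$
$- k{\left(I{\left(g,d \right)} \right)} = \left(-1\right) 16 = -16$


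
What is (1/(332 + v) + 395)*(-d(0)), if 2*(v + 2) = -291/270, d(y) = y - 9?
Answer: 210823785/59303 ≈ 3555.0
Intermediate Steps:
d(y) = -9 + y
v = -457/180 (v = -2 + (-291/270)/2 = -2 + (-291*1/270)/2 = -2 + (½)*(-97/90) = -2 - 97/180 = -457/180 ≈ -2.5389)
(1/(332 + v) + 395)*(-d(0)) = (1/(332 - 457/180) + 395)*(-(-9 + 0)) = (1/(59303/180) + 395)*(-1*(-9)) = (180/59303 + 395)*9 = (23424865/59303)*9 = 210823785/59303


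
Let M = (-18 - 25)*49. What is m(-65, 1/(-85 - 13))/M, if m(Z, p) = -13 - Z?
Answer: -52/2107 ≈ -0.024680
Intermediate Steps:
M = -2107 (M = -43*49 = -2107)
m(-65, 1/(-85 - 13))/M = (-13 - 1*(-65))/(-2107) = (-13 + 65)*(-1/2107) = 52*(-1/2107) = -52/2107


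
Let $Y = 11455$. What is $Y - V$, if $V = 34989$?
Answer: $-23534$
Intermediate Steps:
$Y - V = 11455 - 34989 = -23534$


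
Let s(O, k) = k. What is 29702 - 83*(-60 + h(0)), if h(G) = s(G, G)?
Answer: 34682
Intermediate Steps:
h(G) = G
29702 - 83*(-60 + h(0)) = 29702 - 83*(-60 + 0) = 29702 - 83*(-60) = 29702 - 1*(-4980) = 29702 + 4980 = 34682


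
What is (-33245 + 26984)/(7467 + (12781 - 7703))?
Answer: -6261/12545 ≈ -0.49908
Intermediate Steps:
(-33245 + 26984)/(7467 + (12781 - 7703)) = -6261/(7467 + 5078) = -6261/12545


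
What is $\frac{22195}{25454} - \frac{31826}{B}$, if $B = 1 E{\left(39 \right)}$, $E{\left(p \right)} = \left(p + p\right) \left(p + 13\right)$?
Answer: $- \frac{13847617}{1985412} \approx -6.9747$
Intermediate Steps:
$E{\left(p \right)} = 2 p \left(13 + p\right)$
$B = 4056$ ($B = 1 \cdot 2 \cdot 39 \left(13 + 39\right) = 1 \cdot 2 \cdot 39 \cdot 52 = 1 \cdot 4056 = 4056$)
$\frac{22195}{25454} - \frac{31826}{B} = \frac{22195}{25454} - \frac{31826}{4056} = 22195 \cdot \frac{1}{25454} - \frac{15913}{2028} = \frac{22195}{25454} - \frac{15913}{2028} = - \frac{13847617}{1985412}$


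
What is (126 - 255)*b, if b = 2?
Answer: -258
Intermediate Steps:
(126 - 255)*b = (126 - 255)*2 = -129*2 = -258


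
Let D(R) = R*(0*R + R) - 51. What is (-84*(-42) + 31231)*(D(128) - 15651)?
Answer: 23705638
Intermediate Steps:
D(R) = -51 + R**2 (D(R) = R*(0 + R) - 51 = R*R - 51 = R**2 - 51 = -51 + R**2)
(-84*(-42) + 31231)*(D(128) - 15651) = (-84*(-42) + 31231)*((-51 + 128**2) - 15651) = (3528 + 31231)*((-51 + 16384) - 15651) = 34759*(16333 - 15651) = 34759*682 = 23705638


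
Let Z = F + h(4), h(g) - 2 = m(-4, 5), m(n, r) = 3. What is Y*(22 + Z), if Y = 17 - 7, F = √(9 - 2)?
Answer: 270 + 10*√7 ≈ 296.46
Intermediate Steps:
F = √7 ≈ 2.6458
Y = 10
h(g) = 5 (h(g) = 2 + 3 = 5)
Z = 5 + √7 (Z = √7 + 5 = 5 + √7 ≈ 7.6458)
Y*(22 + Z) = 10*(22 + (5 + √7)) = 10*(27 + √7) = 270 + 10*√7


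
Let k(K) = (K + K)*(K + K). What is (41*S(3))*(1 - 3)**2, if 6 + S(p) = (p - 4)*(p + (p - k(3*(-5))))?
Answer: 145632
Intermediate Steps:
k(K) = 4*K**2 (k(K) = (2*K)*(2*K) = 4*K**2)
S(p) = -6 + (-900 + 2*p)*(-4 + p) (S(p) = -6 + (p - 4)*(p + (p - 4*(3*(-5))**2)) = -6 + (-4 + p)*(p + (p - 4*(-15)**2)) = -6 + (-4 + p)*(p + (p - 4*225)) = -6 + (-4 + p)*(p + (p - 1*900)) = -6 + (-4 + p)*(p + (p - 900)) = -6 + (-4 + p)*(p + (-900 + p)) = -6 + (-4 + p)*(-900 + 2*p) = -6 + (-900 + 2*p)*(-4 + p))
(41*S(3))*(1 - 3)**2 = (41*(3594 - 908*3 + 2*3**2))*(1 - 3)**2 = (41*(3594 - 2724 + 2*9))*(-2)**2 = (41*(3594 - 2724 + 18))*4 = (41*888)*4 = 36408*4 = 145632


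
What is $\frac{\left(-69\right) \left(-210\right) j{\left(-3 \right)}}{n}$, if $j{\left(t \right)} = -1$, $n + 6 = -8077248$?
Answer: $\frac{2415}{1346209} \approx 0.0017939$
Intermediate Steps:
$n = -8077254$ ($n = -6 - 8077248 = -8077254$)
$\frac{\left(-69\right) \left(-210\right) j{\left(-3 \right)}}{n} = \frac{\left(-69\right) \left(-210\right) \left(-1\right)}{-8077254} = 14490 \left(-1\right) \left(- \frac{1}{8077254}\right) = \left(-14490\right) \left(- \frac{1}{8077254}\right) = \frac{2415}{1346209}$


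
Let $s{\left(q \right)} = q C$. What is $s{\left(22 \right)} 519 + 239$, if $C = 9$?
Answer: $103001$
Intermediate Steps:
$s{\left(q \right)} = 9 q$ ($s{\left(q \right)} = q 9 = 9 q$)
$s{\left(22 \right)} 519 + 239 = 9 \cdot 22 \cdot 519 + 239 = 198 \cdot 519 + 239 = 102762 + 239 = 103001$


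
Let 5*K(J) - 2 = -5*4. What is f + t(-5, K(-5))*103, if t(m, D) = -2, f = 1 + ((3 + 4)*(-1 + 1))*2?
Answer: -205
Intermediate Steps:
K(J) = -18/5 (K(J) = ⅖ + (-5*4)/5 = ⅖ + (⅕)*(-20) = ⅖ - 4 = -18/5)
f = 1 (f = 1 + (7*0)*2 = 1 + 0*2 = 1 + 0 = 1)
f + t(-5, K(-5))*103 = 1 - 2*103 = 1 - 206 = -205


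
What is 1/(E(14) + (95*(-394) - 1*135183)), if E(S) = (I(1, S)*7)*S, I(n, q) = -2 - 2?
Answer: -1/173005 ≈ -5.7802e-6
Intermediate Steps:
I(n, q) = -4
E(S) = -28*S (E(S) = (-4*7)*S = -28*S)
1/(E(14) + (95*(-394) - 1*135183)) = 1/(-28*14 + (95*(-394) - 1*135183)) = 1/(-392 + (-37430 - 135183)) = 1/(-392 - 172613) = 1/(-173005) = -1/173005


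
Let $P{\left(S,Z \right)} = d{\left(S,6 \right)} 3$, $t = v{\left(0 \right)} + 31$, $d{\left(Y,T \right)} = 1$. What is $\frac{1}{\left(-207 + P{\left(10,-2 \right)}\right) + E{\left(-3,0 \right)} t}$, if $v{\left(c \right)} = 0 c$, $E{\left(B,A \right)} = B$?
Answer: $- \frac{1}{297} \approx -0.003367$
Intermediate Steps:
$v{\left(c \right)} = 0$
$t = 31$ ($t = 0 + 31 = 31$)
$P{\left(S,Z \right)} = 3$ ($P{\left(S,Z \right)} = 1 \cdot 3 = 3$)
$\frac{1}{\left(-207 + P{\left(10,-2 \right)}\right) + E{\left(-3,0 \right)} t} = \frac{1}{\left(-207 + 3\right) - 93} = \frac{1}{-204 - 93} = \frac{1}{-297} = - \frac{1}{297}$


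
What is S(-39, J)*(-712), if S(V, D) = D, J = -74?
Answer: 52688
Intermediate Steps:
S(-39, J)*(-712) = -74*(-712) = 52688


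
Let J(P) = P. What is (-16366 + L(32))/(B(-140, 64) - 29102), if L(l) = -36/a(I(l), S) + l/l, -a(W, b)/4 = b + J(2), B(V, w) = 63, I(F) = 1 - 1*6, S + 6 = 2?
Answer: 32739/58078 ≈ 0.56371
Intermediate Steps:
S = -4 (S = -6 + 2 = -4)
I(F) = -5 (I(F) = 1 - 6 = -5)
a(W, b) = -8 - 4*b (a(W, b) = -4*(b + 2) = -4*(2 + b) = -8 - 4*b)
L(l) = -7/2 (L(l) = -36/(-8 - 4*(-4)) + l/l = -36/(-8 + 16) + 1 = -36/8 + 1 = -36*1/8 + 1 = -9/2 + 1 = -7/2)
(-16366 + L(32))/(B(-140, 64) - 29102) = (-16366 - 7/2)/(63 - 29102) = -32739/2/(-29039) = -32739/2*(-1/29039) = 32739/58078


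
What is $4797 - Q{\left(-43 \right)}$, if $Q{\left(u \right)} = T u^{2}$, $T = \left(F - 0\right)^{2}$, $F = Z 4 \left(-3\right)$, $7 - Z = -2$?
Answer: $-21561939$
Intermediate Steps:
$Z = 9$ ($Z = 7 - -2 = 7 + 2 = 9$)
$F = -108$ ($F = 9 \cdot 4 \left(-3\right) = 36 \left(-3\right) = -108$)
$T = 11664$ ($T = \left(-108 - 0\right)^{2} = \left(-108 + 0\right)^{2} = \left(-108\right)^{2} = 11664$)
$Q{\left(u \right)} = 11664 u^{2}$
$4797 - Q{\left(-43 \right)} = 4797 - 11664 \left(-43\right)^{2} = 4797 - 11664 \cdot 1849 = 4797 - 21566736 = -21561939$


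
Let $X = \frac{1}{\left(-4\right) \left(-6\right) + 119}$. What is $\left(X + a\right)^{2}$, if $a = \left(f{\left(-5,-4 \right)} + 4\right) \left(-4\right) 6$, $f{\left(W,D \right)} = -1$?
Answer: $\frac{105987025}{20449} \approx 5183.0$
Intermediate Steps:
$a = -72$ ($a = \left(-1 + 4\right) \left(-4\right) 6 = 3 \left(-4\right) 6 = \left(-12\right) 6 = -72$)
$X = \frac{1}{143}$ ($X = \frac{1}{24 + 119} = \frac{1}{143} \approx 0.006993$)
$\left(X + a\right)^{2} = \left(\frac{1}{143} - 72\right)^{2} = \left(- \frac{10295}{143}\right)^{2} = \frac{105987025}{20449}$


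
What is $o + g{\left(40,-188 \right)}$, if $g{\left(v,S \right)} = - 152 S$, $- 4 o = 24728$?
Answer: $22394$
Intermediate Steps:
$o = -6182$ ($o = \left(- \frac{1}{4}\right) 24728 = -6182$)
$g{\left(v,S \right)} = - 152 S$
$o + g{\left(40,-188 \right)} = -6182 - -28576 = -6182 + 28576 = 22394$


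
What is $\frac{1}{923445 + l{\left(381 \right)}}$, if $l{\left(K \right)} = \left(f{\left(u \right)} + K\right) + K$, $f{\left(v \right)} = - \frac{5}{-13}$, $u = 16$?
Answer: $\frac{13}{12014696} \approx 1.082 \cdot 10^{-6}$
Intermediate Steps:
$f{\left(v \right)} = \frac{5}{13}$ ($f{\left(v \right)} = \left(-5\right) \left(- \frac{1}{13}\right) = \frac{5}{13}$)
$l{\left(K \right)} = \frac{5}{13} + 2 K$ ($l{\left(K \right)} = \left(\frac{5}{13} + K\right) + K = \frac{5}{13} + 2 K$)
$\frac{1}{923445 + l{\left(381 \right)}} = \frac{1}{923445 + \left(\frac{5}{13} + 2 \cdot 381\right)} = \frac{1}{923445 + \left(\frac{5}{13} + 762\right)} = \frac{1}{923445 + \frac{9911}{13}} = \frac{1}{\frac{12014696}{13}} = \frac{13}{12014696}$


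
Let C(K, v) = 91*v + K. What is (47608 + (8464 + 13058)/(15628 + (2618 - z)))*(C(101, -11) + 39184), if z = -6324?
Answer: 7463785356548/4095 ≈ 1.8227e+9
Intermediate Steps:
C(K, v) = K + 91*v
(47608 + (8464 + 13058)/(15628 + (2618 - z)))*(C(101, -11) + 39184) = (47608 + (8464 + 13058)/(15628 + (2618 - 1*(-6324))))*((101 + 91*(-11)) + 39184) = (47608 + 21522/(15628 + (2618 + 6324)))*((101 - 1001) + 39184) = (47608 + 21522/(15628 + 8942))*(-900 + 39184) = (47608 + 21522/24570)*38284 = (47608 + 21522*(1/24570))*38284 = (47608 + 3587/4095)*38284 = (194958347/4095)*38284 = 7463785356548/4095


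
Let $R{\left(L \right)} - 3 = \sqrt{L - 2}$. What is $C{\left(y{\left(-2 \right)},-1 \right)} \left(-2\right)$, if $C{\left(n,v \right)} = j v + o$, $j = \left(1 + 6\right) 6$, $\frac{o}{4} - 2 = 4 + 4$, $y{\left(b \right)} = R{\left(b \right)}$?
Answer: $4$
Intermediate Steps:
$R{\left(L \right)} = 3 + \sqrt{-2 + L}$ ($R{\left(L \right)} = 3 + \sqrt{L - 2} = 3 + \sqrt{-2 + L}$)
$y{\left(b \right)} = 3 + \sqrt{-2 + b}$
$o = 40$ ($o = 8 + 4 \left(4 + 4\right) = 8 + 4 \cdot 8 = 8 + 32 = 40$)
$j = 42$ ($j = 7 \cdot 6 = 42$)
$C{\left(n,v \right)} = 40 + 42 v$ ($C{\left(n,v \right)} = 42 v + 40 = 40 + 42 v$)
$C{\left(y{\left(-2 \right)},-1 \right)} \left(-2\right) = \left(40 + 42 \left(-1\right)\right) \left(-2\right) = \left(40 - 42\right) \left(-2\right) = \left(-2\right) \left(-2\right) = 4$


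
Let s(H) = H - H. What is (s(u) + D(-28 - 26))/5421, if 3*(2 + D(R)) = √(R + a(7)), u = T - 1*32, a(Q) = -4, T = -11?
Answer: -2/5421 + I*√58/16263 ≈ -0.00036894 + 0.00046829*I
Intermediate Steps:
u = -43 (u = -11 - 1*32 = -11 - 32 = -43)
D(R) = -2 + √(-4 + R)/3 (D(R) = -2 + √(R - 4)/3 = -2 + √(-4 + R)/3)
s(H) = 0
(s(u) + D(-28 - 26))/5421 = (0 + (-2 + √(-4 + (-28 - 26))/3))/5421 = (0 + (-2 + √(-4 - 54)/3))*(1/5421) = (0 + (-2 + √(-58)/3))*(1/5421) = (0 + (-2 + (I*√58)/3))*(1/5421) = (0 + (-2 + I*√58/3))*(1/5421) = (-2 + I*√58/3)*(1/5421) = -2/5421 + I*√58/16263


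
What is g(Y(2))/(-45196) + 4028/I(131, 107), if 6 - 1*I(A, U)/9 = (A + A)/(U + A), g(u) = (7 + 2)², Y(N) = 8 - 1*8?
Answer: 408744605/4474404 ≈ 91.352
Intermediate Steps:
Y(N) = 0 (Y(N) = 8 - 8 = 0)
g(u) = 81 (g(u) = 9² = 81)
I(A, U) = 54 - 18*A/(A + U) (I(A, U) = 54 - 9*(A + A)/(U + A) = 54 - 9*2*A/(A + U) = 54 - 18*A/(A + U))
g(Y(2))/(-45196) + 4028/I(131, 107) = 81/(-45196) + 4028/((18*(2*131 + 3*107)/(131 + 107))) = 81*(-1/45196) + 4028/((18*(262 + 321)/238)) = -81/45196 + 4028/((18*(1/238)*583)) = -81/45196 + 4028/(5247/119) = -81/45196 + 4028*(119/5247) = -81/45196 + 9044/99 = 408744605/4474404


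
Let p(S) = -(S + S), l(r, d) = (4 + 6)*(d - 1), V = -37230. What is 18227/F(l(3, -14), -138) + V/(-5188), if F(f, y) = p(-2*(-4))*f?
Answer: 45978419/3112800 ≈ 14.771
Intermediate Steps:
l(r, d) = -10 + 10*d (l(r, d) = 10*(-1 + d) = -10 + 10*d)
p(S) = -2*S
F(f, y) = -16*f (F(f, y) = (-(-4)*(-4))*f = (-2*8)*f = -16*f)
18227/F(l(3, -14), -138) + V/(-5188) = 18227/((-16*(-10 + 10*(-14)))) - 37230/(-5188) = 18227/((-16*(-10 - 140))) - 37230*(-1/5188) = 18227/((-16*(-150))) + 18615/2594 = 18227/2400 + 18615/2594 = 45978419/3112800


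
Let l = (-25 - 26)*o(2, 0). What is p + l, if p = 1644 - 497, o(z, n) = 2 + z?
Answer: 943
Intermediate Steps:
l = -204 (l = (-25 - 26)*(2 + 2) = -51*4 = -204)
p = 1147
p + l = 1147 - 204 = 943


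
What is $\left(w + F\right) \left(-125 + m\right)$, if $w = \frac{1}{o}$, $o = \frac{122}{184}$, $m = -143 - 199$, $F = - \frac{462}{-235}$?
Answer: $- \frac{23257534}{14335} \approx -1622.4$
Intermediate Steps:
$F = \frac{462}{235}$ ($F = \left(-462\right) \left(- \frac{1}{235}\right) = \frac{462}{235} \approx 1.966$)
$m = -342$
$o = \frac{61}{92}$ ($o = 122 \cdot \frac{1}{184} = \frac{61}{92} \approx 0.66304$)
$w = \frac{92}{61}$ ($w = \frac{1}{\frac{61}{92}} = \frac{92}{61} \approx 1.5082$)
$\left(w + F\right) \left(-125 + m\right) = \left(\frac{92}{61} + \frac{462}{235}\right) \left(-125 - 342\right) = \frac{49802}{14335} \left(-467\right) = - \frac{23257534}{14335}$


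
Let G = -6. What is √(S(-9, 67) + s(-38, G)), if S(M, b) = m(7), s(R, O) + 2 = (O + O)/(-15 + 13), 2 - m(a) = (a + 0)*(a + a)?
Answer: 2*I*√23 ≈ 9.5917*I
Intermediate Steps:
m(a) = 2 - 2*a² (m(a) = 2 - (a + 0)*(a + a) = 2 - a*2*a = 2 - 2*a²)
s(R, O) = -2 - O (s(R, O) = -2 + (O + O)/(-15 + 13) = -2 + (2*O)/(-2) = -2 + (2*O)*(-½) = -2 - O)
S(M, b) = -96 (S(M, b) = 2 - 2*7² = 2 - 2*49 = 2 - 98 = -96)
√(S(-9, 67) + s(-38, G)) = √(-96 + (-2 - 1*(-6))) = √(-96 + (-2 + 6)) = √(-96 + 4) = √(-92) = 2*I*√23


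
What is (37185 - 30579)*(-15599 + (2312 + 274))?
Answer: -85963878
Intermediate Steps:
(37185 - 30579)*(-15599 + (2312 + 274)) = 6606*(-15599 + 2586) = 6606*(-13013) = -85963878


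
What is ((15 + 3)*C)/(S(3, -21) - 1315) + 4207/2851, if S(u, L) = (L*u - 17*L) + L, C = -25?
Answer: 2833322/1485371 ≈ 1.9075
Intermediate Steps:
S(u, L) = -16*L + L*u (S(u, L) = (-17*L + L*u) + L = -16*L + L*u)
((15 + 3)*C)/(S(3, -21) - 1315) + 4207/2851 = ((15 + 3)*(-25))/(-21*(-16 + 3) - 1315) + 4207/2851 = (18*(-25))/(-21*(-13) - 1315) + 4207*(1/2851) = -450/(273 - 1315) + 4207/2851 = -450/(-1042) + 4207/2851 = -450*(-1/1042) + 4207/2851 = 225/521 + 4207/2851 = 2833322/1485371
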